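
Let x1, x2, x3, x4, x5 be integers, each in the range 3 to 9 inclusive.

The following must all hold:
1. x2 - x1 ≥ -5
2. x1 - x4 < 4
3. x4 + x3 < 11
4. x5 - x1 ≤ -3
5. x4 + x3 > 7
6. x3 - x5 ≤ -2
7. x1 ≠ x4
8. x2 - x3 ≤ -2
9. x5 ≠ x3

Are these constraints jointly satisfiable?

Unsatisfiable

Constraints 1, 4, 6, and 8 give x5 − x3 ≥ 2, x3 − x2 ≥ 2, x2 − x1 ≥ -5, x1 − x5 ≥ 3.
Adding all 4 inequalities: the left sides telescope to 0, and the right sides sum to 2 + 2 + (-5) + 3 = 2. So 0 ≥ 2, which is false.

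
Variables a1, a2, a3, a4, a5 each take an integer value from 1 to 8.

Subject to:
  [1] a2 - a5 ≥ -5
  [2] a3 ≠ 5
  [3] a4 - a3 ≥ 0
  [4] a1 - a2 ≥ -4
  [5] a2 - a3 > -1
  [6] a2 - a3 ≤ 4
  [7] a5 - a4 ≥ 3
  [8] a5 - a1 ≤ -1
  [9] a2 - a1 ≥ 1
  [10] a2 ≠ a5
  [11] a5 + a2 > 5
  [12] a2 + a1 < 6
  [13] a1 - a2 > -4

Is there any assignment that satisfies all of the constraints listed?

Unsatisfiable

Constraints 3, 6, 7, 8, and 9 give a4 − a3 ≥ 0, a3 − a2 ≥ -4, a2 − a1 ≥ 1, a1 − a5 ≥ 1, a5 − a4 ≥ 3.
Adding all 5 inequalities: the left sides telescope to 0, and the right sides sum to 0 + (-4) + 1 + 1 + 3 = 1. So 0 ≥ 1, which is false.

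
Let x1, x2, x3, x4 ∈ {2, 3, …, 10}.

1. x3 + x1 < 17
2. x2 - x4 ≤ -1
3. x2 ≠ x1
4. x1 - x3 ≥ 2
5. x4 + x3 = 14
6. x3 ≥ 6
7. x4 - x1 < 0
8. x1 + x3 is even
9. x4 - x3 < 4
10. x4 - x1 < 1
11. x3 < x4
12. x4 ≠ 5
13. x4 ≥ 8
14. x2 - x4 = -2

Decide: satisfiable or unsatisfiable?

Satisfiable

Try x1 = 10, x2 = 6, x3 = 6, x4 = 8.
Check constraint 1: x3 + x1 = 16; constraint 2: x2 - x4 = -2. The remaining constraints are straightforward to verify.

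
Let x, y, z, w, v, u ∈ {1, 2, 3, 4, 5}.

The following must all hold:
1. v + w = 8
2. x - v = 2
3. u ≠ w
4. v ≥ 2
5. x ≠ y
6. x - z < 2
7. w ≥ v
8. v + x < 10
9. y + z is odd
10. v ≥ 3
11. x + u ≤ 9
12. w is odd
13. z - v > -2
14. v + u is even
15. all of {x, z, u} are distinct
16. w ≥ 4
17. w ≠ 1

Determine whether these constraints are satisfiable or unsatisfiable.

Satisfiable

One satisfying assignment is x = 5, y = 3, z = 4, w = 5, v = 3, u = 3.
For the less obvious constraints — constraint 1: v + w = 8; constraint 2: x - v = 2; constraint 6: x - z = 1 — and the others hold by inspection.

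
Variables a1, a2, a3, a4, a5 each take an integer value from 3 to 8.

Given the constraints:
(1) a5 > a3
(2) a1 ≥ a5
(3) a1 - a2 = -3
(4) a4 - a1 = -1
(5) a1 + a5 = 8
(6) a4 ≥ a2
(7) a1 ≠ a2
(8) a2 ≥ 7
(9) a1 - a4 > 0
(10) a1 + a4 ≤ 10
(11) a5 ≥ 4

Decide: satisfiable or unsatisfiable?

From constraints 2 and 11: a1 ≥ a5 ≥ 4. From constraints 6 and 8: a4 ≥ a2 ≥ 7. Hence a1 + a4 ≥ 11. But constraint 10 requires a1 + a4 ≤ 10, and 10 < 11. Contradiction.

Unsatisfiable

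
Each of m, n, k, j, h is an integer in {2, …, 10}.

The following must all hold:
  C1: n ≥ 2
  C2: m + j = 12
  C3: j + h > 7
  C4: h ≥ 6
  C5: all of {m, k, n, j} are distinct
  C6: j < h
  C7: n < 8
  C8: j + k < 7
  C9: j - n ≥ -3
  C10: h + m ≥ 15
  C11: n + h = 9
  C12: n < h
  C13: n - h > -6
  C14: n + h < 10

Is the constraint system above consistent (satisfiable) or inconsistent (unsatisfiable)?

Setting (m, n, k, j, h) = (10, 3, 4, 2, 6) satisfies everything: constraint 2: m + j = 12; constraint 3: j + h = 8, and the others follow.

Satisfiable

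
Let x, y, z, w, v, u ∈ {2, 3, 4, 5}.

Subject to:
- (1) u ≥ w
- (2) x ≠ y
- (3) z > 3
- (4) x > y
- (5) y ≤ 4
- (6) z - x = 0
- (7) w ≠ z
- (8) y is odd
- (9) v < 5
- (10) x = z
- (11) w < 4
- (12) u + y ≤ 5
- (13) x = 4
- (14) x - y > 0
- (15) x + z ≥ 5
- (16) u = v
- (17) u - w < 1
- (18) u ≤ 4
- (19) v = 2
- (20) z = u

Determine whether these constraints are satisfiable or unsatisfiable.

Unsatisfiable

Constraint 13 fixes x = 4 and constraint 19 fixes v = 2. Constraints 10, 16, and 20 give x = z = u = v, so x = v. But 4 ≠ 2 — contradiction.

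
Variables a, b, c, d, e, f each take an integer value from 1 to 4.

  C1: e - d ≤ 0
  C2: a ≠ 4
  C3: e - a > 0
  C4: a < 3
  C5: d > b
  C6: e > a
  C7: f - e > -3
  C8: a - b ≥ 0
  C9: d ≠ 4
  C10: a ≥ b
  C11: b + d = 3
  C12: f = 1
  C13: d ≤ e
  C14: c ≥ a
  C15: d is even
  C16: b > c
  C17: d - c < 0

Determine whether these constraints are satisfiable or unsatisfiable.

Unsatisfiable

Constraints 1, 3, 10, 16, and 17 give d < c, c < b, b ≤ a, a < e, e ≤ d. Chaining: d < c < b ≤ a < e ≤ d, which forces d < d — impossible.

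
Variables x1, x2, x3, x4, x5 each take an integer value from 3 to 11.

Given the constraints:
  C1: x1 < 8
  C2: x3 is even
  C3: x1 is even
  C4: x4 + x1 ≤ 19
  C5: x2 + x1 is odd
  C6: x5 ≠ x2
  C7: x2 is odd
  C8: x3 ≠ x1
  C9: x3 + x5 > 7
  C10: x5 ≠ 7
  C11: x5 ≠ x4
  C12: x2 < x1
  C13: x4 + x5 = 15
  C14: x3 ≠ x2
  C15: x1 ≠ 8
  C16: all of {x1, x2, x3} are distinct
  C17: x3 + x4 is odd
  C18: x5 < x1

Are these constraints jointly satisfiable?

Satisfiable

Try x1 = 6, x2 = 5, x3 = 4, x4 = 11, x5 = 4.
Check constraint 4: x4 + x1 = 17; constraint 9: x3 + x5 = 8; constraint 13: x4 + x5 = 15. The remaining constraints are straightforward to verify.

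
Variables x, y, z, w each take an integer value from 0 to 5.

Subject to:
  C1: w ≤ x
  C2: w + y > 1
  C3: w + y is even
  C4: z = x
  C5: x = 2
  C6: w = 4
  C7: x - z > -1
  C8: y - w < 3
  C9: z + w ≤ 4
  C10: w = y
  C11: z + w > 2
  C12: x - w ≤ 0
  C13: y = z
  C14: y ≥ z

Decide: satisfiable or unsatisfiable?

Unsatisfiable

Constraint 6 fixes w = 4 and constraint 5 fixes x = 2. Constraints 4, 10, and 13 give w = y = z = x, so w = x. But 4 ≠ 2 — contradiction.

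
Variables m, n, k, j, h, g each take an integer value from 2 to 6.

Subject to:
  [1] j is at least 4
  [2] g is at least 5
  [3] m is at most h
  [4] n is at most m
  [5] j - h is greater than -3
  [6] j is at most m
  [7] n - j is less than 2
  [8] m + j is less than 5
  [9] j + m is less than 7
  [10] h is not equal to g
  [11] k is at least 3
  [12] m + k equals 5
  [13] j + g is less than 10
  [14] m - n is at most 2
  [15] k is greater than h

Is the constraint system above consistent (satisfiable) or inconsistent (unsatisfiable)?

Unsatisfiable

From constraints 1 and 6: m ≥ j ≥ 4. From constraint 11: k ≥ 3. Hence m + k ≥ 7. But constraint 12 requires m + k = 5, and 5 < 7. Contradiction.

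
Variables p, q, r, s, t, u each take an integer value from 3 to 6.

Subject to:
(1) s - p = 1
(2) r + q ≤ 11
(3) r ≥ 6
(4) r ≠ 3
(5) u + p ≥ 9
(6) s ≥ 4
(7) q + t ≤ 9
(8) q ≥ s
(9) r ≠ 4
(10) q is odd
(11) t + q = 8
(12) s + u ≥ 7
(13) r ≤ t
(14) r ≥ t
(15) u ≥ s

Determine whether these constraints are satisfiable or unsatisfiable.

From constraints 3 and 13: t ≥ r ≥ 6. From constraints 6 and 8: q ≥ s ≥ 4. Hence t + q ≥ 10. But constraint 11 requires t + q = 8, and 8 < 10. Contradiction.

Unsatisfiable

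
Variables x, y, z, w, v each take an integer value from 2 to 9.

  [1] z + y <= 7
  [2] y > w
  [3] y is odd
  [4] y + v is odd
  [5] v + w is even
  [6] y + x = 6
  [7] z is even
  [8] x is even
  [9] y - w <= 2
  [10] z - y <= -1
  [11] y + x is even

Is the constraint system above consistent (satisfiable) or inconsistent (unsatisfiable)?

Unsatisfiable

Constraint 3 makes y odd and constraint 8 makes x even, so y + x must be odd. Constraint 11 says y + x is even — contradiction.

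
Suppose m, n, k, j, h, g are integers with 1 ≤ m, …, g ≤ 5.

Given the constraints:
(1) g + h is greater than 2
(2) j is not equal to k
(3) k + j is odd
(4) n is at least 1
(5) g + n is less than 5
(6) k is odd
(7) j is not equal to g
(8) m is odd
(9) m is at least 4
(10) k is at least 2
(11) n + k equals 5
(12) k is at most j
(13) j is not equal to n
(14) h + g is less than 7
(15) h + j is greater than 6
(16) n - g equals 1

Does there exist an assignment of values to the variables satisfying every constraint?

Satisfiable

Setting (m, n, k, j, h, g) = (5, 2, 3, 4, 3, 1) satisfies everything: constraint 1: g + h = 4; constraint 5: g + n = 3; constraint 11: n + k = 5, and the others follow.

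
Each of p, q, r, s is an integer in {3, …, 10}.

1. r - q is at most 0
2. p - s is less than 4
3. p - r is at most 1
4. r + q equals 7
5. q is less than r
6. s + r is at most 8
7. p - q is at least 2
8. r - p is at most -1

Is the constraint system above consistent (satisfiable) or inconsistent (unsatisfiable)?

Constraints 1, 3, and 7 give q − r ≥ 0, r − p ≥ -1, p − q ≥ 2.
Adding all 3 inequalities: the left sides telescope to 0, and the right sides sum to 0 + (-1) + 2 = 1. So 0 ≥ 1, which is false.

Unsatisfiable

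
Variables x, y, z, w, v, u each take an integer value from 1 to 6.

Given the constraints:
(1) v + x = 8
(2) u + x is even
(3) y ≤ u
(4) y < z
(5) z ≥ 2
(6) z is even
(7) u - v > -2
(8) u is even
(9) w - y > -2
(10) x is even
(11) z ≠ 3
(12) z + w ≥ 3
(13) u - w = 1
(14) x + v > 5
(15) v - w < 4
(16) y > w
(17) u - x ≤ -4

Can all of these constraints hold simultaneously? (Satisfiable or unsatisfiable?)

Try x = 6, y = 2, z = 4, w = 1, v = 2, u = 2.
Check constraint 1: v + x = 8; constraint 7: u - v = 0. The remaining constraints are straightforward to verify.

Satisfiable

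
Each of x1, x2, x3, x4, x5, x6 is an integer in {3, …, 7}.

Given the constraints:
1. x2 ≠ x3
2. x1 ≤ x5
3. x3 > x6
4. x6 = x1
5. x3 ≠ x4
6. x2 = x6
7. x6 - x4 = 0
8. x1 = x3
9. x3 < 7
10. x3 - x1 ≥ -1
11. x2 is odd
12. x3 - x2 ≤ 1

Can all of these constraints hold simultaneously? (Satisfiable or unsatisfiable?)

From constraints 4, 6, and 8, x2 = x6 = x1 = x3, so x2 = x3. But constraint 1 says x2 ≠ x3. Contradiction.

Unsatisfiable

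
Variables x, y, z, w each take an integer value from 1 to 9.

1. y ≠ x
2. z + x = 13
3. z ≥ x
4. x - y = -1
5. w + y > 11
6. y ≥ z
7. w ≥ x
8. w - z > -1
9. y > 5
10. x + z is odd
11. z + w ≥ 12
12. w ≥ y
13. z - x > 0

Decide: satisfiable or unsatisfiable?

Satisfiable

Take x = 6, y = 7, z = 7, w = 7. Then constraint 2: z + x = 13; constraint 4: x - y = -1; constraint 5: w + y = 14, and every other listed constraint is also met.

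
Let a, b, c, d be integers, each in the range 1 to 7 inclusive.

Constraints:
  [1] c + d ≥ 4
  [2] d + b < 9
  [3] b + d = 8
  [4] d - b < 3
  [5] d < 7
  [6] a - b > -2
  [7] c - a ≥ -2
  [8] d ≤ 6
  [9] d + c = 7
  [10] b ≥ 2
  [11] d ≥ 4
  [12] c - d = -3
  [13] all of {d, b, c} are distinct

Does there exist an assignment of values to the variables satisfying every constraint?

Satisfiable

Try a = 3, b = 3, c = 2, d = 5.
Check constraint 1: c + d = 7; constraint 2: d + b = 8. The remaining constraints are straightforward to verify.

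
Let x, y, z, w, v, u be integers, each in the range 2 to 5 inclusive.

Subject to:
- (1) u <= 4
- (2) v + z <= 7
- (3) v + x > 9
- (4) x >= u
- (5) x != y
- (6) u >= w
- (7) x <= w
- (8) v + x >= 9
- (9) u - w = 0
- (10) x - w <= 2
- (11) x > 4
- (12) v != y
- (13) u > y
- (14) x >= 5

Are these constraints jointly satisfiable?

Unsatisfiable

From constraints 7 and 14: w ≥ x and x ≥ 5, so w ≥ 5. From constraints 1 and 6: w ≤ u and u ≤ 4, so w ≤ 4. But 4 < 5, so no value of w works.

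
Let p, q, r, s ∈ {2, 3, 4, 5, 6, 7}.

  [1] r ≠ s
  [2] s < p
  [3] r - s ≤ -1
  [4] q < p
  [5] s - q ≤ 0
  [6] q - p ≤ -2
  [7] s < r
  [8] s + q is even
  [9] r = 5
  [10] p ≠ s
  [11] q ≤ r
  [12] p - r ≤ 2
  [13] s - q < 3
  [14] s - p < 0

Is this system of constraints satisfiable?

Constraints 3, 5, 6, and 12 give p − q ≥ 2, q − s ≥ 0, s − r ≥ 1, r − p ≥ -2.
Adding all 4 inequalities: the left sides telescope to 0, and the right sides sum to 2 + 0 + 1 + (-2) = 1. So 0 ≥ 1, which is false.

Unsatisfiable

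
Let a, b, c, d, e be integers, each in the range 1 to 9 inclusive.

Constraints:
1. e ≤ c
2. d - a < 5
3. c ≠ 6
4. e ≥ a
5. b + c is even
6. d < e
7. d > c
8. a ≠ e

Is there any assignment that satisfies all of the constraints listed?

Constraints 1, 6, and 7 give c < d, d < e, e ≤ c. Chaining: c < d < e ≤ c, which forces c < c — impossible.

Unsatisfiable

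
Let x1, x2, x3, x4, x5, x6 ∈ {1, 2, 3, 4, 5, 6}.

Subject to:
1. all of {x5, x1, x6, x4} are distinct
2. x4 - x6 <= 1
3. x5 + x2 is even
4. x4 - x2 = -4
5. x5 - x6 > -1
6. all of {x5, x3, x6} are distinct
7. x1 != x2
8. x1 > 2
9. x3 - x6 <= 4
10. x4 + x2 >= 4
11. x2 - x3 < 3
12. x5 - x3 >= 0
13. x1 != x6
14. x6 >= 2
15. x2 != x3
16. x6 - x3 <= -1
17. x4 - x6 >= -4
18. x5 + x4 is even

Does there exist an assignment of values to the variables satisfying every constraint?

Satisfiable

The assignment x1 = 4, x2 = 5, x3 = 4, x4 = 1, x5 = 5, x6 = 3 works:
  constraint 2 holds since x4 - x6 = -2.
  constraint 4 holds since x4 - x2 = -4.
The rest check out directly.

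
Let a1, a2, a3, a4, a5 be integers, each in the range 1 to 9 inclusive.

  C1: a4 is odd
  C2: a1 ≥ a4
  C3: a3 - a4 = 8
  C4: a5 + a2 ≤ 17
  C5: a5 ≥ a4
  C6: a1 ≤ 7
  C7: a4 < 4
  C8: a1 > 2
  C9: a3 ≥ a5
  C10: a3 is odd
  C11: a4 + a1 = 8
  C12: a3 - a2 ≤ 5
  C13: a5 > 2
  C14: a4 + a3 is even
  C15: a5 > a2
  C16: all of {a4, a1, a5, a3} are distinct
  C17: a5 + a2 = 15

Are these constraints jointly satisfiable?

Satisfiable

The assignment a1 = 7, a2 = 7, a3 = 9, a4 = 1, a5 = 8 works:
  constraint 3 holds since a3 - a4 = 8.
  constraint 4 holds since a5 + a2 = 15.
  constraint 11 holds since a4 + a1 = 8.
The rest check out directly.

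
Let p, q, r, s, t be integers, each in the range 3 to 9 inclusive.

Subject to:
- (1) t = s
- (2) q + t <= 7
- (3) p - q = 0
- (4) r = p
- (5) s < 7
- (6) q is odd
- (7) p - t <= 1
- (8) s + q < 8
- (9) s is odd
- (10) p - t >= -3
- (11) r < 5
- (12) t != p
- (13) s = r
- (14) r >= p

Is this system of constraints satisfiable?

Unsatisfiable

From constraints 1, 4, and 13, t = s = r = p, so t = p. But constraint 12 says t ≠ p. Contradiction.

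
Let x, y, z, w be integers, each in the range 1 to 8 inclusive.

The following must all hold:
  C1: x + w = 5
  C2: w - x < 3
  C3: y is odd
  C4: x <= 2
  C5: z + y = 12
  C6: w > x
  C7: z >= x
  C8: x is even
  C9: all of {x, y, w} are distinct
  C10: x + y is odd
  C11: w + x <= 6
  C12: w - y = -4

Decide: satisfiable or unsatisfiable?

Take x = 2, y = 7, z = 5, w = 3. Then constraint 1: x + w = 5; constraint 2: w - x = 1; constraint 5: z + y = 12, and every other listed constraint is also met.

Satisfiable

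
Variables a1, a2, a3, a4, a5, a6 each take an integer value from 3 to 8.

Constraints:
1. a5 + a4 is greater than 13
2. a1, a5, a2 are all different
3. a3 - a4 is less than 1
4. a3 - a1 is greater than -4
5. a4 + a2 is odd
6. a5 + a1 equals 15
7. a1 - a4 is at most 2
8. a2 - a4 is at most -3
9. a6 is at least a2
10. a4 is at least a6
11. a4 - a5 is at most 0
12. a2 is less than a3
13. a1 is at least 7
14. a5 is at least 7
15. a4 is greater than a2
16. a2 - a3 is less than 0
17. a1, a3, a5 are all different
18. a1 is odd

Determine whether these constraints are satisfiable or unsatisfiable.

Try a1 = 7, a2 = 4, a3 = 6, a4 = 7, a5 = 8, a6 = 5.
Check constraint 1: a5 + a4 = 15; constraint 3: a3 - a4 = -1. The remaining constraints are straightforward to verify.

Satisfiable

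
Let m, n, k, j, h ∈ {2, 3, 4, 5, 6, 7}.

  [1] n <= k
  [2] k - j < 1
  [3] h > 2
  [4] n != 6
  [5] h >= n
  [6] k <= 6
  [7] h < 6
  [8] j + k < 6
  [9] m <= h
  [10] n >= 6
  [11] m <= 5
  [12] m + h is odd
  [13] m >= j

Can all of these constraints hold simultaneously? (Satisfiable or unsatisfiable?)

From constraints 5 and 10: h ≥ n and n ≥ 6, so h ≥ 6. From constraint 7: h ≤ 5. But 5 < 6, so no value of h works.

Unsatisfiable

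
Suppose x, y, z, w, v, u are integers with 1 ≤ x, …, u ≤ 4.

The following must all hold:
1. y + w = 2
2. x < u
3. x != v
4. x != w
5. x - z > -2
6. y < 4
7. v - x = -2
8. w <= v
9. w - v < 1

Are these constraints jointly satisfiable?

Satisfiable

One satisfying assignment is x = 3, y = 1, z = 3, w = 1, v = 1, u = 4.
For the less obvious constraints — constraint 1: y + w = 2; constraint 5: x - z = 0; constraint 7: v - x = -2 — and the others hold by inspection.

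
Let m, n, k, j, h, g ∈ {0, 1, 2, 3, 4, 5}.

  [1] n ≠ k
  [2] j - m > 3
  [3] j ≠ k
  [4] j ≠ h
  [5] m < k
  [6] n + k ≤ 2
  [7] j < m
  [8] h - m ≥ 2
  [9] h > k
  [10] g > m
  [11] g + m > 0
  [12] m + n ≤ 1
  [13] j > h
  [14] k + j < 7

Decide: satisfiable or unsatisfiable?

Unsatisfiable

Constraints 5, 7, 9, and 13 give j < m, m < k, k < h, h < j. Chaining: j < m < k < h < j, which forces j < j — impossible.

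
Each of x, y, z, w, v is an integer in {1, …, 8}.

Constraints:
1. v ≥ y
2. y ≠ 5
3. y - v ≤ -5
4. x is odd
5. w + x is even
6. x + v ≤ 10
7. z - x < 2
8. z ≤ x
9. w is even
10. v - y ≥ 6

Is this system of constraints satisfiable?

Constraint 9 makes w even and constraint 4 makes x odd, so w + x must be odd. Constraint 5 says w + x is even — contradiction.

Unsatisfiable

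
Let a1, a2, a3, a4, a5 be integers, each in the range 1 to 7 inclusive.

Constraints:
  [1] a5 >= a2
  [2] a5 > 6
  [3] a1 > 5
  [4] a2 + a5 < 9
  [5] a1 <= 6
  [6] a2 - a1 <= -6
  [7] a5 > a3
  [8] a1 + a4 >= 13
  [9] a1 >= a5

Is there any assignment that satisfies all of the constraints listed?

Unsatisfiable

From constraint 2: a5 ≥ 7. From constraints 5 and 9: a5 ≤ a1 and a1 ≤ 6, so a5 ≤ 6. But 6 < 7, so no value of a5 works.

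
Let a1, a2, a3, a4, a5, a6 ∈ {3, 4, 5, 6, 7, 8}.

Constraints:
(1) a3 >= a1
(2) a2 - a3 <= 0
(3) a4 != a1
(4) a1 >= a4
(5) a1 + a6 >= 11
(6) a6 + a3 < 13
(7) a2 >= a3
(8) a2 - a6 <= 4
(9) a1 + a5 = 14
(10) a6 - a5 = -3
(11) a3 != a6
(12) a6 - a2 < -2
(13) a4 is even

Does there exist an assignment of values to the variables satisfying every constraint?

One satisfying assignment is a1 = 7, a2 = 8, a3 = 8, a4 = 6, a5 = 7, a6 = 4.
For the less obvious constraints — constraint 2: a2 - a3 = 0; constraint 5: a1 + a6 = 11 — and the others hold by inspection.

Satisfiable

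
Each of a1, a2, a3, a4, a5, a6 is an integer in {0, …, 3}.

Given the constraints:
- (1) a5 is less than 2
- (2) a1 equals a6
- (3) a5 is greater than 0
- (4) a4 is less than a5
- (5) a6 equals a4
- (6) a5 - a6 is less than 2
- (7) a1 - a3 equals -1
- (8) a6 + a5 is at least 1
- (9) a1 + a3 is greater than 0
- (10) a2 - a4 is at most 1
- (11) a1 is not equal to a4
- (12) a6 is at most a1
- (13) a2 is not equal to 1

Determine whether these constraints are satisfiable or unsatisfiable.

Unsatisfiable

From constraints 2 and 5, a1 = a6 = a4, so a1 = a4. But constraint 11 says a1 ≠ a4. Contradiction.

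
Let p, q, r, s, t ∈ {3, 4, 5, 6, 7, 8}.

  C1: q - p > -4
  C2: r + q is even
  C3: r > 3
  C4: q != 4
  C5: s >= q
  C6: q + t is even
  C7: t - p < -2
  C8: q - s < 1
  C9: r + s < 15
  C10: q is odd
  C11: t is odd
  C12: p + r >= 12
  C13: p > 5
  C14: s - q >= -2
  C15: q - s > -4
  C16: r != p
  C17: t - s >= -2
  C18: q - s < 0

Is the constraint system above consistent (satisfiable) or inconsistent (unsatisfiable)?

The assignment p = 8, q = 5, r = 7, s = 6, t = 5 works:
  constraint 1 holds since q - p = -3.
  constraint 7 holds since t - p = -3.
The rest check out directly.

Satisfiable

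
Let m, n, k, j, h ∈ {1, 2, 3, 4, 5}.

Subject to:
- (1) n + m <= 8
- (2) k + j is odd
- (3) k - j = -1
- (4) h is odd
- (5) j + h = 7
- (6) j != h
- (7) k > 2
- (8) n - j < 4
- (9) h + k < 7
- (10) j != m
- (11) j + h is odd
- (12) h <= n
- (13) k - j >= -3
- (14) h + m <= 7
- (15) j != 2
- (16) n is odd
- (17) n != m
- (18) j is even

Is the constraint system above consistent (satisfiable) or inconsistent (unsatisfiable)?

Take m = 1, n = 5, k = 3, j = 4, h = 3. Then constraint 1: n + m = 6; constraint 3: k - j = -1; constraint 5: j + h = 7, and every other listed constraint is also met.

Satisfiable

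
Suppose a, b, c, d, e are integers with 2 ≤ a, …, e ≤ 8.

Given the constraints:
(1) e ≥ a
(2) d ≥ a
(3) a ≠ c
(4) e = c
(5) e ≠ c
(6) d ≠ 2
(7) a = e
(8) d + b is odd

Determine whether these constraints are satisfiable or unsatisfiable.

Unsatisfiable

From constraints 4 and 7, a = e = c, so a = c. But constraint 3 says a ≠ c. Contradiction.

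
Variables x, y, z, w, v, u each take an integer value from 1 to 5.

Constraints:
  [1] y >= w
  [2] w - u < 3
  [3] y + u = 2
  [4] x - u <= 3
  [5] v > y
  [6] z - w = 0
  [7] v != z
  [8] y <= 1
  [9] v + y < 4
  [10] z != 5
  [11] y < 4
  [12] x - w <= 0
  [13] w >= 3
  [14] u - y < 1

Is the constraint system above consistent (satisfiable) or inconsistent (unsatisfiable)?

From constraints 1 and 13: y ≥ w and w ≥ 3, so y ≥ 3. From constraint 8: y ≤ 1. But 1 < 3, so no value of y works.

Unsatisfiable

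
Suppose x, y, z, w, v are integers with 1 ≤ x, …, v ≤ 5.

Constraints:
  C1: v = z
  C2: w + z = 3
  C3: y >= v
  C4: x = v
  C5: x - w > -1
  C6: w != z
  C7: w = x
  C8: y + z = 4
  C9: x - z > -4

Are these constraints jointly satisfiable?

Unsatisfiable

From constraints 1, 4, and 7, w = x = v = z, so w = z. But constraint 6 says w ≠ z. Contradiction.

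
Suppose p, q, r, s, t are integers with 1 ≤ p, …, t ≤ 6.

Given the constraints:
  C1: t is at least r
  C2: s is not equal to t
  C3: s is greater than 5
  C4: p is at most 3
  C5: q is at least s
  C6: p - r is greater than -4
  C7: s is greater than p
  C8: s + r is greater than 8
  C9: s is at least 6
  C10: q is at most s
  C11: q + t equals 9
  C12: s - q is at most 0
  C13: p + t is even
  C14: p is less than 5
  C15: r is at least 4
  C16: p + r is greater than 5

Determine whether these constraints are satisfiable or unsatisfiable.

Unsatisfiable

From constraints 5 and 9: q ≥ s ≥ 6. From constraints 1 and 15: t ≥ r ≥ 4. Hence q + t ≥ 10. But constraint 11 requires q + t = 9, and 9 < 10. Contradiction.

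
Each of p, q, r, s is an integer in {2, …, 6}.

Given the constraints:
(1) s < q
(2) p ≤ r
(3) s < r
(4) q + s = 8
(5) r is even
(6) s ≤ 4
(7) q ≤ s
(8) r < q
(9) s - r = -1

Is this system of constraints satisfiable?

Constraints 3, 7, and 8 give r < q, q ≤ s, s < r. Chaining: r < q ≤ s < r, which forces r < r — impossible.

Unsatisfiable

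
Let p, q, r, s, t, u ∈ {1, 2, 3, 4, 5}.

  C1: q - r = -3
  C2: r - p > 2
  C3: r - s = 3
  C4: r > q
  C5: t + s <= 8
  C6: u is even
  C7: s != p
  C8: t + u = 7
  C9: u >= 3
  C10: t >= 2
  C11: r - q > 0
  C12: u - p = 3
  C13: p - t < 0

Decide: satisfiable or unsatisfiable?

One satisfying assignment is p = 1, q = 2, r = 5, s = 2, t = 3, u = 4.
For the less obvious constraints — constraint 1: q - r = -3; constraint 2: r - p = 4 — and the others hold by inspection.

Satisfiable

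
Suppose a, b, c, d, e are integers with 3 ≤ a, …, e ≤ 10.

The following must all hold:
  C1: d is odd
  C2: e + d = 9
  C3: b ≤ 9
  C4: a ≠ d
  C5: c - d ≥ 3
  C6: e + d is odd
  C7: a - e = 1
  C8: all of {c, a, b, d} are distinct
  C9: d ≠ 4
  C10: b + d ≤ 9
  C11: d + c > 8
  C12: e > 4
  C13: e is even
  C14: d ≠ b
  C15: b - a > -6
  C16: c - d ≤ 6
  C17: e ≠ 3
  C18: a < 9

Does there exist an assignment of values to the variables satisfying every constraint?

Satisfiable

Try a = 7, b = 4, c = 6, d = 3, e = 6.
Check constraint 2: e + d = 9; constraint 5: c - d = 3; constraint 7: a - e = 1. The remaining constraints are straightforward to verify.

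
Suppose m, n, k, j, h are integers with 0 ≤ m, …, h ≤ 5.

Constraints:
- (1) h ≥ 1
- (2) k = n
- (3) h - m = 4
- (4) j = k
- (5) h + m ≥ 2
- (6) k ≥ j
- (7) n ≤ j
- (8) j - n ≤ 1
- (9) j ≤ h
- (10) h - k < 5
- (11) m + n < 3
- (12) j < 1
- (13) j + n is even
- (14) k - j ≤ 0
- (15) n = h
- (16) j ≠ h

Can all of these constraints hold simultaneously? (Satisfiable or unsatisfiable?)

From constraints 2, 4, and 15, j = k = n = h, so j = h. But constraint 16 says j ≠ h. Contradiction.

Unsatisfiable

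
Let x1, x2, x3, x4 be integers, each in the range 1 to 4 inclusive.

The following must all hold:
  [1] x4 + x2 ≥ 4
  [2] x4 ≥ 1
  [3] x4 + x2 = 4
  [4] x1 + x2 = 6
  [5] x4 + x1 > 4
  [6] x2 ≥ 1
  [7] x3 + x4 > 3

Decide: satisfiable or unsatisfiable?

Satisfiable

Setting (x1, x2, x3, x4) = (4, 2, 2, 2) satisfies everything: constraint 1: x4 + x2 = 4; constraint 3: x4 + x2 = 4, and the others follow.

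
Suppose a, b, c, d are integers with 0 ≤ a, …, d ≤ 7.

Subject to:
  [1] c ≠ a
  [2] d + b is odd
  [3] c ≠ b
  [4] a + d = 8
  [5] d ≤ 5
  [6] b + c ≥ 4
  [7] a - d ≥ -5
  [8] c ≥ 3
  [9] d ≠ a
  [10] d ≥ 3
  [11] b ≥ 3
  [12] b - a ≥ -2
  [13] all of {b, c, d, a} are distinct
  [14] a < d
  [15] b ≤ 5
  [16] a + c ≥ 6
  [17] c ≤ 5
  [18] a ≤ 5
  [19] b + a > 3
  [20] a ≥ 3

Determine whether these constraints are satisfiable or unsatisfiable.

Constraints 5, 8, 10, 11, 15, 17, 18, and 20 confine each of b, c, d, a to the 3 values {3, …, 5}.
Constraint 13 requires all 4 of them to be distinct, but only 3 values are available — impossible by the pigeonhole principle.

Unsatisfiable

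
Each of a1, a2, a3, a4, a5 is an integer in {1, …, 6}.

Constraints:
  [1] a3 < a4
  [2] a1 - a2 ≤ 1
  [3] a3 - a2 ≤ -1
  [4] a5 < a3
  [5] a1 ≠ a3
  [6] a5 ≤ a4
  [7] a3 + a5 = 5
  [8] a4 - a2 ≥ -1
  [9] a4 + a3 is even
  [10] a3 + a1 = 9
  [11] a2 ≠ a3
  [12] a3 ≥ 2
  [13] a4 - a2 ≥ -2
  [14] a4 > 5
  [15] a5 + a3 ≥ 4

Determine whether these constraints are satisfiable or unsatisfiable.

Setting (a1, a2, a3, a4, a5) = (5, 5, 4, 6, 1) satisfies everything: constraint 2: a1 - a2 = 0; constraint 3: a3 - a2 = -1, and the others follow.

Satisfiable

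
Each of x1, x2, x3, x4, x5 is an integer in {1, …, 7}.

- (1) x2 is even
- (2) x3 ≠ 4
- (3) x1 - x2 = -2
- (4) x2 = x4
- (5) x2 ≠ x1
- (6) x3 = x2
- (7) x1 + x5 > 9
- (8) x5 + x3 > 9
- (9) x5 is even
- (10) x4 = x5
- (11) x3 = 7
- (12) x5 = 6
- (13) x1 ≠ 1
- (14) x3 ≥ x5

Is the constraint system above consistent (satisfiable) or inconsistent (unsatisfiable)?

Constraint 11 fixes x3 = 7 and constraint 12 fixes x5 = 6. Constraints 4, 6, and 10 give x3 = x2 = x4 = x5, so x3 = x5. But 7 ≠ 6 — contradiction.

Unsatisfiable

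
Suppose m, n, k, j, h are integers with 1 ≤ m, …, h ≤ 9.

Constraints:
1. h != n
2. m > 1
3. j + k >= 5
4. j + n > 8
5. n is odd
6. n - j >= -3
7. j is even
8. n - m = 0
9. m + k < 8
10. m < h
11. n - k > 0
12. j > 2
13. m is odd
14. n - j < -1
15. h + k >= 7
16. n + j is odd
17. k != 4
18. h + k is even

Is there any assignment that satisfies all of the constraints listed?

Try m = 3, n = 3, k = 2, j = 6, h = 8.
Check constraint 3: j + k = 8; constraint 4: j + n = 9; constraint 6: n - j = -3. The remaining constraints are straightforward to verify.

Satisfiable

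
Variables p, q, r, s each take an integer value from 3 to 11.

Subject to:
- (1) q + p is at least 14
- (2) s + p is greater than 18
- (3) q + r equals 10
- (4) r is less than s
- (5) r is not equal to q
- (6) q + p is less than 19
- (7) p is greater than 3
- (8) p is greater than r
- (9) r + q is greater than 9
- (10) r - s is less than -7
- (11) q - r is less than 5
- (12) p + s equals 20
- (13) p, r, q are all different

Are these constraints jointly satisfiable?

Satisfiable

Setting (p, q, r, s) = (9, 7, 3, 11) satisfies everything: constraint 1: q + p = 16; constraint 2: s + p = 20; constraint 3: q + r = 10, and the others follow.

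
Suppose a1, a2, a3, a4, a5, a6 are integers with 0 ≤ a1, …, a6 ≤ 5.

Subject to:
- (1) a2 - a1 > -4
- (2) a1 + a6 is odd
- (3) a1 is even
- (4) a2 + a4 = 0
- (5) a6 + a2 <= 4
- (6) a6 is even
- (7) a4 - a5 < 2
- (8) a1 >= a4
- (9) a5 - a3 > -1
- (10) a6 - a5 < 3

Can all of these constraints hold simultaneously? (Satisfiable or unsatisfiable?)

Constraint 3 makes a1 even and constraint 6 makes a6 even, so a1 + a6 must be even. Constraint 2 says a1 + a6 is odd — contradiction.

Unsatisfiable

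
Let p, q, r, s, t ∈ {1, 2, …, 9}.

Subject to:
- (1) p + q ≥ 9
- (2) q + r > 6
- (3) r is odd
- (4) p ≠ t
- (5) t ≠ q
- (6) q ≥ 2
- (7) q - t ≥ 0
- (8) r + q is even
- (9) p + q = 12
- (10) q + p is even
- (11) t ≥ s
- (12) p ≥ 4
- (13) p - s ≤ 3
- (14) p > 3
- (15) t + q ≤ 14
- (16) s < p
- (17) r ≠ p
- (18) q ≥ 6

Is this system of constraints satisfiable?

Satisfiable

The assignment p = 5, q = 7, r = 1, s = 2, t = 6 works:
  constraint 1 holds since p + q = 12.
  constraint 2 holds since q + r = 8.
  constraint 7 holds since q - t = 1.
The rest check out directly.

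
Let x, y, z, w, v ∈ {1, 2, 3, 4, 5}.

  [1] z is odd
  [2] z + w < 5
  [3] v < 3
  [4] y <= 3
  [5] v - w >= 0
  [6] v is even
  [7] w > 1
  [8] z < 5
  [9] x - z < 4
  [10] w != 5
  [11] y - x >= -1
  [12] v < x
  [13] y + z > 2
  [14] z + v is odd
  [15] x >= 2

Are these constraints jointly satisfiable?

Satisfiable

Setting (x, y, z, w, v) = (3, 2, 1, 2, 2) satisfies everything: constraint 2: z + w = 3; constraint 5: v - w = 0; constraint 9: x - z = 2, and the others follow.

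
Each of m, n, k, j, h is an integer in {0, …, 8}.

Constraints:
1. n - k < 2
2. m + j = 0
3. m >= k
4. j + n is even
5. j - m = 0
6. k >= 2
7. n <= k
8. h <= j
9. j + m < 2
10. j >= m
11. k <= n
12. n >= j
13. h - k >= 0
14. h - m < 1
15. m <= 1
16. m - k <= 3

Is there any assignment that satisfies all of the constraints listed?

Unsatisfiable

From constraint 6: k ≥ 2. From constraints 3 and 15: k ≤ m and m ≤ 1, so k ≤ 1. But 1 < 2, so no value of k works.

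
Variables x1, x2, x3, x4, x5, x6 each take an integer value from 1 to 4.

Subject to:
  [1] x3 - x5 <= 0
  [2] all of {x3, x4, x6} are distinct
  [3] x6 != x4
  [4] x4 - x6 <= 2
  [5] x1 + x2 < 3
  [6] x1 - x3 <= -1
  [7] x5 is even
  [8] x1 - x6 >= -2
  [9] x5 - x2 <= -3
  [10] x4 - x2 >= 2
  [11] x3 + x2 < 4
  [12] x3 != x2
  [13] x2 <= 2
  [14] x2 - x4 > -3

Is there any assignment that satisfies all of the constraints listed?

Constraints 1, 4, 6, 8, 9, and 10 give x5 − x3 ≥ 0, x3 − x1 ≥ 1, x1 − x6 ≥ -2, x6 − x4 ≥ -2, x4 − x2 ≥ 2, x2 − x5 ≥ 3.
Adding all 6 inequalities: the left sides telescope to 0, and the right sides sum to 0 + 1 + (-2) + (-2) + 2 + 3 = 2. So 0 ≥ 2, which is false.

Unsatisfiable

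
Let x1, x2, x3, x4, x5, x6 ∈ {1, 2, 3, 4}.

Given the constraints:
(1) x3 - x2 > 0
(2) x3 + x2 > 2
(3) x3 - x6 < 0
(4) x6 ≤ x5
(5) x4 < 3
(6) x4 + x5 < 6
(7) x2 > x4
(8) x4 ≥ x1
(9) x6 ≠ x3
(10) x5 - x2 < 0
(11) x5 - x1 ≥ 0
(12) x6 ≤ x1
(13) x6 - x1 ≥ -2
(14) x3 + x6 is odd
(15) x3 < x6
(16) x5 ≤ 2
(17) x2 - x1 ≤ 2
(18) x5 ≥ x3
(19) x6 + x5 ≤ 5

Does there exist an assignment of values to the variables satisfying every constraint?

Constraints 1, 10, 11, 12, and 15 give x1 ≤ x5, x5 < x2, x2 < x3, x3 < x6, x6 ≤ x1. Chaining: x1 ≤ x5 < x2 < x3 < x6 ≤ x1, which forces x1 < x1 — impossible.

Unsatisfiable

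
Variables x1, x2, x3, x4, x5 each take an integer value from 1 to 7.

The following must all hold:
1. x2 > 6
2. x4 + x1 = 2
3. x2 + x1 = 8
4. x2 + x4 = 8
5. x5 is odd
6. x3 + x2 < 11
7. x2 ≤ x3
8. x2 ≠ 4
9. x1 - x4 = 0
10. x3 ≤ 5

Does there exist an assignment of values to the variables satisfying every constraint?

From constraint 1: x2 ≥ 7. From constraints 7 and 10: x2 ≤ x3 and x3 ≤ 5, so x2 ≤ 5. But 5 < 7, so no value of x2 works.

Unsatisfiable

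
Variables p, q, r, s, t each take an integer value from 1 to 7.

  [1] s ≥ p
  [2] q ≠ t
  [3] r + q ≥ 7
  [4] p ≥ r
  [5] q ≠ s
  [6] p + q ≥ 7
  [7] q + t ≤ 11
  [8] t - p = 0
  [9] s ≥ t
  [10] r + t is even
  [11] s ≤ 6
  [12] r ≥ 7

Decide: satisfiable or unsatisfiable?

Unsatisfiable

From constraints 4 and 12: p ≥ r and r ≥ 7, so p ≥ 7. From constraints 1 and 11: p ≤ s and s ≤ 6, so p ≤ 6. But 6 < 7, so no value of p works.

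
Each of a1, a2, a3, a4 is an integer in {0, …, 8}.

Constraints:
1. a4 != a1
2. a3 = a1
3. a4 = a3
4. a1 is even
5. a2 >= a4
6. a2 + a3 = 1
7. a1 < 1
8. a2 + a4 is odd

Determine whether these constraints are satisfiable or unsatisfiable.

From constraints 2 and 3, a4 = a3 = a1, so a4 = a1. But constraint 1 says a4 ≠ a1. Contradiction.

Unsatisfiable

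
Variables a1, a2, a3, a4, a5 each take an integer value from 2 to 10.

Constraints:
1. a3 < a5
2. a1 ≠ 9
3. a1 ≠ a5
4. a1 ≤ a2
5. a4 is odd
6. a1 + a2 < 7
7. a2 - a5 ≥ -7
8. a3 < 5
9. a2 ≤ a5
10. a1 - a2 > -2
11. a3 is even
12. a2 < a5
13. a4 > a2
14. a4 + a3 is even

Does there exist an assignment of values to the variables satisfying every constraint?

Constraint 5 makes a4 odd and constraint 11 makes a3 even, so a4 + a3 must be odd. Constraint 14 says a4 + a3 is even — contradiction.

Unsatisfiable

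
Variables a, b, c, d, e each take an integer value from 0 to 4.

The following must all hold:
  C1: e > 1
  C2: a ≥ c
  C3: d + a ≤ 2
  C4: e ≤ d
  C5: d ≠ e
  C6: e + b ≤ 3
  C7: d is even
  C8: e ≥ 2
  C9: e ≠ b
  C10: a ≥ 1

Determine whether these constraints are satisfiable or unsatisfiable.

From constraints 4 and 8: d ≥ e ≥ 2. From constraint 10: a ≥ 1. Hence d + a ≥ 3. But constraint 3 requires d + a ≤ 2, and 2 < 3. Contradiction.

Unsatisfiable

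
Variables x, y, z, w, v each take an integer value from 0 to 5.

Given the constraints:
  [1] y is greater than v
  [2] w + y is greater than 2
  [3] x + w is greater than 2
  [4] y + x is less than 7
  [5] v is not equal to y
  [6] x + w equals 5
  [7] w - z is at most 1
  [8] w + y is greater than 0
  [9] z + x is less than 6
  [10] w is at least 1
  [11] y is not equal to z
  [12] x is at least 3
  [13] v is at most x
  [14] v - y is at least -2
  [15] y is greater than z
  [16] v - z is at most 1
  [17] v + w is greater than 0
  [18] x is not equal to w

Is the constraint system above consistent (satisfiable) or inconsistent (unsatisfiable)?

Setting (x, y, z, w, v) = (4, 2, 1, 1, 1) satisfies everything: constraint 2: w + y = 3; constraint 3: x + w = 5; constraint 4: y + x = 6, and the others follow.

Satisfiable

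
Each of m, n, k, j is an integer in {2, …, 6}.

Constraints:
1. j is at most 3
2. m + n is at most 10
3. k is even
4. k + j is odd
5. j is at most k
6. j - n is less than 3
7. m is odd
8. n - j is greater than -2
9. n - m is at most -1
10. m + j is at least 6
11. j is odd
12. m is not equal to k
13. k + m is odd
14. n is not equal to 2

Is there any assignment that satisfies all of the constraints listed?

Satisfiable

One satisfying assignment is m = 5, n = 3, k = 6, j = 3.
For the less obvious constraints — constraint 2: m + n = 8; constraint 6: j - n = 0; constraint 8: n - j = 0 — and the others hold by inspection.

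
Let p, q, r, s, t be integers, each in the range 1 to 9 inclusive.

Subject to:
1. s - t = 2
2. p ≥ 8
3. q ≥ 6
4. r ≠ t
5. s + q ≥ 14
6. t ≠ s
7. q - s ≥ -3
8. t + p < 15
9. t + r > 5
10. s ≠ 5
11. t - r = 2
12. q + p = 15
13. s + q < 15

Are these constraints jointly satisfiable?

The assignment p = 8, q = 7, r = 3, s = 7, t = 5 works:
  constraint 1 holds since s - t = 2.
  constraint 5 holds since s + q = 14.
The rest check out directly.

Satisfiable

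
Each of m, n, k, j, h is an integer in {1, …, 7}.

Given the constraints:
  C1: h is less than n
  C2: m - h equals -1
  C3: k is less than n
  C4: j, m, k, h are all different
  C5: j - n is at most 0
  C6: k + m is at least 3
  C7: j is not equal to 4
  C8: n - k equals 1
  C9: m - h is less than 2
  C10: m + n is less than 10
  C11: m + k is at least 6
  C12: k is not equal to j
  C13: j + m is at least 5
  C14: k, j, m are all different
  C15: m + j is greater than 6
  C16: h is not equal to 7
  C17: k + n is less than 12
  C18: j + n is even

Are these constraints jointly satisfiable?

Try m = 1, n = 6, k = 5, j = 6, h = 2.
Check constraint 2: m - h = -1; constraint 5: j - n = 0; constraint 6: k + m = 6. The remaining constraints are straightforward to verify.

Satisfiable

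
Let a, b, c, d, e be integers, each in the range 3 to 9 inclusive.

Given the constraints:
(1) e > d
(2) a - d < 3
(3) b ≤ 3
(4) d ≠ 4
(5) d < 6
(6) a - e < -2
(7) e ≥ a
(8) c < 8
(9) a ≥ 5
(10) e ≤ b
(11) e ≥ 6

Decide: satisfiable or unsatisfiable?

Unsatisfiable

From constraints 7 and 9: e ≥ a and a ≥ 5, so e ≥ 5. From constraints 3 and 10: e ≤ b and b ≤ 3, so e ≤ 3. But 3 < 5, so no value of e works.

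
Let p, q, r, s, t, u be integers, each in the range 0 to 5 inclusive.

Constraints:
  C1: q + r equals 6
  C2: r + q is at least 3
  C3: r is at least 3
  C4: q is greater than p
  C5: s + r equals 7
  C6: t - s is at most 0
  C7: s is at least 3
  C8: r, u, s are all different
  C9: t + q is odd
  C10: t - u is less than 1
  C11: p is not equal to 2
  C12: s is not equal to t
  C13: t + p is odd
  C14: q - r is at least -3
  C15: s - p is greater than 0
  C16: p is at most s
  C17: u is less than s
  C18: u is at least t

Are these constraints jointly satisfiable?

The assignment p = 1, q = 3, r = 3, s = 4, t = 2, u = 2 works:
  constraint 1 holds since q + r = 6.
  constraint 2 holds since r + q = 6.
The rest check out directly.

Satisfiable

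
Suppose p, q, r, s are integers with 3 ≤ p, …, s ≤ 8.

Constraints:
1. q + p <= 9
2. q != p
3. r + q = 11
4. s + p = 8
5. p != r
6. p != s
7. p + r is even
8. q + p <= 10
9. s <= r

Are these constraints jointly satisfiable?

The assignment p = 3, q = 4, r = 7, s = 5 works:
  constraint 1 holds since q + p = 7.
  constraint 3 holds since r + q = 11.
The rest check out directly.

Satisfiable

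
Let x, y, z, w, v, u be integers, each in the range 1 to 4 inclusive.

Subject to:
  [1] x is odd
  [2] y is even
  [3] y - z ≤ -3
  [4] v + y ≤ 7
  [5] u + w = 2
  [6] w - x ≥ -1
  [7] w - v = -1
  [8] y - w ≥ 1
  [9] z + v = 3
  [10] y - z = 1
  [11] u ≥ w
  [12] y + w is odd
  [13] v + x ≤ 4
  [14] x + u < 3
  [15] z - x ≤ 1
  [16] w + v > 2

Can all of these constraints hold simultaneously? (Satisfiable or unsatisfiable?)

Unsatisfiable

Constraints 3, 6, 8, and 15 give y − w ≥ 1, w − x ≥ -1, x − z ≥ -1, z − y ≥ 3.
Adding all 4 inequalities: the left sides telescope to 0, and the right sides sum to 1 + (-1) + (-1) + 3 = 2. So 0 ≥ 2, which is false.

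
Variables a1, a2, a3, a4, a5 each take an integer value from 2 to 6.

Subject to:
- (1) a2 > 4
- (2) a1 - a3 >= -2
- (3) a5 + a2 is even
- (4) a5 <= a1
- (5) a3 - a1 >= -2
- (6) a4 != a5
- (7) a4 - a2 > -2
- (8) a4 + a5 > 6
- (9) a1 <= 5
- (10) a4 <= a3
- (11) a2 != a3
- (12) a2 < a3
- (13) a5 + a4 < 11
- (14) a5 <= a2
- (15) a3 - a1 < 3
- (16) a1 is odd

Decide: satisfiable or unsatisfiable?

Satisfiable

The assignment a1 = 5, a2 = 5, a3 = 6, a4 = 6, a5 = 3 works:
  constraint 2 holds since a1 - a3 = -1.
  constraint 5 holds since a3 - a1 = 1.
  constraint 7 holds since a4 - a2 = 1.
The rest check out directly.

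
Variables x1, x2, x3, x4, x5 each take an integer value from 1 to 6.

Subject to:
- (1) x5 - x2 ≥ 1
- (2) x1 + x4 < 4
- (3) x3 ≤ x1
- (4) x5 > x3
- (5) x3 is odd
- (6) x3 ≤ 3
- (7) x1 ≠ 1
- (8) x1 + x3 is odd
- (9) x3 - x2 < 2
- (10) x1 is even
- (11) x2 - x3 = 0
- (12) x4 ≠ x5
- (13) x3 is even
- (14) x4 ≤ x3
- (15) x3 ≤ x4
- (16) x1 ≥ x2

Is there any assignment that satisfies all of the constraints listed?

Unsatisfiable

Constraint 10 makes x1 even and constraint 13 makes x3 even, so x1 + x3 must be even. Constraint 8 says x1 + x3 is odd — contradiction.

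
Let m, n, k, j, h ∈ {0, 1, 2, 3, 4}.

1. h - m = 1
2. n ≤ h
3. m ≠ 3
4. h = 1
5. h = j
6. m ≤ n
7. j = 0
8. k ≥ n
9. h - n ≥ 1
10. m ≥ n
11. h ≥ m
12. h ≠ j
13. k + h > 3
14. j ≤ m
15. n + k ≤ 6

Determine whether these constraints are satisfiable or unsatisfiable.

Unsatisfiable

Constraint 4 fixes h = 1 and constraint 7 fixes j = 0, but constraint 5 requires h = j. Since 1 ≠ 0, contradiction.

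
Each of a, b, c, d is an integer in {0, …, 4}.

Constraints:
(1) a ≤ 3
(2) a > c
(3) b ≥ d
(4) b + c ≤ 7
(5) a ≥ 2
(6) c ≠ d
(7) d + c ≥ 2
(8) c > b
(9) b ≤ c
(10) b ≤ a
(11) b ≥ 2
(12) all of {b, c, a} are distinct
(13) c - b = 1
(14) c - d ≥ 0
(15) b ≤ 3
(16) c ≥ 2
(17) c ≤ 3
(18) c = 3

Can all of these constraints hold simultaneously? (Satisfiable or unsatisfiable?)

Constraints 1, 5, 11, 15, 16, and 17 confine each of b, c, a to the 2 values {2, 3}.
Constraint 12 requires all 3 of them to be distinct, but only 2 values are available — impossible by the pigeonhole principle.

Unsatisfiable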